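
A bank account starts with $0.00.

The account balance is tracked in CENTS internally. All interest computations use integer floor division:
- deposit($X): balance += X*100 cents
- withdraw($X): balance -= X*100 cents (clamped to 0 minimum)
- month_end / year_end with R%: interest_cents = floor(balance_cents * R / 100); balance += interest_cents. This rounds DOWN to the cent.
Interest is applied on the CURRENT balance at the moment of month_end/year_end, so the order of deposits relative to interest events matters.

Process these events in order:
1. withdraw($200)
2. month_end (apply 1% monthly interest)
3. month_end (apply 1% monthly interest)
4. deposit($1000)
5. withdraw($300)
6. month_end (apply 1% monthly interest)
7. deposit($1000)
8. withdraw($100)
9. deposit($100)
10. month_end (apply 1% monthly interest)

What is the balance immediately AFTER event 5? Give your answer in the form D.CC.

After 1 (withdraw($200)): balance=$0.00 total_interest=$0.00
After 2 (month_end (apply 1% monthly interest)): balance=$0.00 total_interest=$0.00
After 3 (month_end (apply 1% monthly interest)): balance=$0.00 total_interest=$0.00
After 4 (deposit($1000)): balance=$1000.00 total_interest=$0.00
After 5 (withdraw($300)): balance=$700.00 total_interest=$0.00

Answer: 700.00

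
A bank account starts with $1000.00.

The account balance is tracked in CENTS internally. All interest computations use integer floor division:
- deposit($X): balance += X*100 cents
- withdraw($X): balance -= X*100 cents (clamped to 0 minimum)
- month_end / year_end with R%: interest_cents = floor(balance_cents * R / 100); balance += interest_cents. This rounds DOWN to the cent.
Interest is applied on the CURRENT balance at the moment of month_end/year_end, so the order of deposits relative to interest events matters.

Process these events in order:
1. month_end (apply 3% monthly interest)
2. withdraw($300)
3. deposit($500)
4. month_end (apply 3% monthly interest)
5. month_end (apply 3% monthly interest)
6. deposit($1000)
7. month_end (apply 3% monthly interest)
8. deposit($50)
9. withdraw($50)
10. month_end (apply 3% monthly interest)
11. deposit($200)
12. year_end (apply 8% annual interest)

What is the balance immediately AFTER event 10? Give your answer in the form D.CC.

Answer: 2445.26

Derivation:
After 1 (month_end (apply 3% monthly interest)): balance=$1030.00 total_interest=$30.00
After 2 (withdraw($300)): balance=$730.00 total_interest=$30.00
After 3 (deposit($500)): balance=$1230.00 total_interest=$30.00
After 4 (month_end (apply 3% monthly interest)): balance=$1266.90 total_interest=$66.90
After 5 (month_end (apply 3% monthly interest)): balance=$1304.90 total_interest=$104.90
After 6 (deposit($1000)): balance=$2304.90 total_interest=$104.90
After 7 (month_end (apply 3% monthly interest)): balance=$2374.04 total_interest=$174.04
After 8 (deposit($50)): balance=$2424.04 total_interest=$174.04
After 9 (withdraw($50)): balance=$2374.04 total_interest=$174.04
After 10 (month_end (apply 3% monthly interest)): balance=$2445.26 total_interest=$245.26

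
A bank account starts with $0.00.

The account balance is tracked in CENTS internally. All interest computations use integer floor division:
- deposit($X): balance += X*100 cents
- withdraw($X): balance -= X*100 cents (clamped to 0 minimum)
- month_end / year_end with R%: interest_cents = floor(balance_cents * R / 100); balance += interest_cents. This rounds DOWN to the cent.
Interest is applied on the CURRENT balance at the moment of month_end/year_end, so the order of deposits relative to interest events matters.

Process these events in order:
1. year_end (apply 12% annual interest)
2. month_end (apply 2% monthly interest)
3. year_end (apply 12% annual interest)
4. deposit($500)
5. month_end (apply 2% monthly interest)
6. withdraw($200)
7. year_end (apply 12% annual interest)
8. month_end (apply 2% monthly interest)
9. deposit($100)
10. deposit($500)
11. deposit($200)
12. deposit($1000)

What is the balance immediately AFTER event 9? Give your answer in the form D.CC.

After 1 (year_end (apply 12% annual interest)): balance=$0.00 total_interest=$0.00
After 2 (month_end (apply 2% monthly interest)): balance=$0.00 total_interest=$0.00
After 3 (year_end (apply 12% annual interest)): balance=$0.00 total_interest=$0.00
After 4 (deposit($500)): balance=$500.00 total_interest=$0.00
After 5 (month_end (apply 2% monthly interest)): balance=$510.00 total_interest=$10.00
After 6 (withdraw($200)): balance=$310.00 total_interest=$10.00
After 7 (year_end (apply 12% annual interest)): balance=$347.20 total_interest=$47.20
After 8 (month_end (apply 2% monthly interest)): balance=$354.14 total_interest=$54.14
After 9 (deposit($100)): balance=$454.14 total_interest=$54.14

Answer: 454.14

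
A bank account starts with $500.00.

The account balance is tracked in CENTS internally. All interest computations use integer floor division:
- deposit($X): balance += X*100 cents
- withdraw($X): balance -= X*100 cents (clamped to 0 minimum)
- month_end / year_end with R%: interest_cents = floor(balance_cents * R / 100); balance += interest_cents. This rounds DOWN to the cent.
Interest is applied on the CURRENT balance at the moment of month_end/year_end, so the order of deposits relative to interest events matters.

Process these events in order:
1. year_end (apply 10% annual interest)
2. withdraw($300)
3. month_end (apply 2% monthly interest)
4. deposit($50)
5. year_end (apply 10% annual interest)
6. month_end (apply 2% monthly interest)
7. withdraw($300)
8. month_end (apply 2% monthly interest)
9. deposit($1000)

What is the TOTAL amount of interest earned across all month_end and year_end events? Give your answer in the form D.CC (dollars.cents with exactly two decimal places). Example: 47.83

Answer: 93.05

Derivation:
After 1 (year_end (apply 10% annual interest)): balance=$550.00 total_interest=$50.00
After 2 (withdraw($300)): balance=$250.00 total_interest=$50.00
After 3 (month_end (apply 2% monthly interest)): balance=$255.00 total_interest=$55.00
After 4 (deposit($50)): balance=$305.00 total_interest=$55.00
After 5 (year_end (apply 10% annual interest)): balance=$335.50 total_interest=$85.50
After 6 (month_end (apply 2% monthly interest)): balance=$342.21 total_interest=$92.21
After 7 (withdraw($300)): balance=$42.21 total_interest=$92.21
After 8 (month_end (apply 2% monthly interest)): balance=$43.05 total_interest=$93.05
After 9 (deposit($1000)): balance=$1043.05 total_interest=$93.05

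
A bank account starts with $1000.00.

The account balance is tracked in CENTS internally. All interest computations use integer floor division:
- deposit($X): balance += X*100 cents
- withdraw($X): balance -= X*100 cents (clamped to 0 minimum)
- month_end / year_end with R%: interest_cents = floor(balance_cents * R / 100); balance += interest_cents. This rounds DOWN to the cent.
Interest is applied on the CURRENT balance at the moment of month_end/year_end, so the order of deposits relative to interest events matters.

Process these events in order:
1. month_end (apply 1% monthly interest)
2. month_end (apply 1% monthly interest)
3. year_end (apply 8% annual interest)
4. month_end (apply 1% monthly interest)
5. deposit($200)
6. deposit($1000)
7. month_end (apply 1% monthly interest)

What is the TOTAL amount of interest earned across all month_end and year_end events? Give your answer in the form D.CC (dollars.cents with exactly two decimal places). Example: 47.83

Answer: 135.83

Derivation:
After 1 (month_end (apply 1% monthly interest)): balance=$1010.00 total_interest=$10.00
After 2 (month_end (apply 1% monthly interest)): balance=$1020.10 total_interest=$20.10
After 3 (year_end (apply 8% annual interest)): balance=$1101.70 total_interest=$101.70
After 4 (month_end (apply 1% monthly interest)): balance=$1112.71 total_interest=$112.71
After 5 (deposit($200)): balance=$1312.71 total_interest=$112.71
After 6 (deposit($1000)): balance=$2312.71 total_interest=$112.71
After 7 (month_end (apply 1% monthly interest)): balance=$2335.83 total_interest=$135.83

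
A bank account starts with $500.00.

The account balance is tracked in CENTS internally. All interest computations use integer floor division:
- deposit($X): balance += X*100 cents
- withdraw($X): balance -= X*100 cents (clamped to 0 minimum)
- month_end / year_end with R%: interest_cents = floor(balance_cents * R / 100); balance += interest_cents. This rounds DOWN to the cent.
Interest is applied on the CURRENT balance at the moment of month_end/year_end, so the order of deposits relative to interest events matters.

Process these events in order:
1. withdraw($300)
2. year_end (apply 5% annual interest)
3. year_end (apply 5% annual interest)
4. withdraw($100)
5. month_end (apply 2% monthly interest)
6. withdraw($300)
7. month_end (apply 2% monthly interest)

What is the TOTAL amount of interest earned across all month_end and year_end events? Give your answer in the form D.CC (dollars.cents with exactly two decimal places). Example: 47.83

Answer: 22.91

Derivation:
After 1 (withdraw($300)): balance=$200.00 total_interest=$0.00
After 2 (year_end (apply 5% annual interest)): balance=$210.00 total_interest=$10.00
After 3 (year_end (apply 5% annual interest)): balance=$220.50 total_interest=$20.50
After 4 (withdraw($100)): balance=$120.50 total_interest=$20.50
After 5 (month_end (apply 2% monthly interest)): balance=$122.91 total_interest=$22.91
After 6 (withdraw($300)): balance=$0.00 total_interest=$22.91
After 7 (month_end (apply 2% monthly interest)): balance=$0.00 total_interest=$22.91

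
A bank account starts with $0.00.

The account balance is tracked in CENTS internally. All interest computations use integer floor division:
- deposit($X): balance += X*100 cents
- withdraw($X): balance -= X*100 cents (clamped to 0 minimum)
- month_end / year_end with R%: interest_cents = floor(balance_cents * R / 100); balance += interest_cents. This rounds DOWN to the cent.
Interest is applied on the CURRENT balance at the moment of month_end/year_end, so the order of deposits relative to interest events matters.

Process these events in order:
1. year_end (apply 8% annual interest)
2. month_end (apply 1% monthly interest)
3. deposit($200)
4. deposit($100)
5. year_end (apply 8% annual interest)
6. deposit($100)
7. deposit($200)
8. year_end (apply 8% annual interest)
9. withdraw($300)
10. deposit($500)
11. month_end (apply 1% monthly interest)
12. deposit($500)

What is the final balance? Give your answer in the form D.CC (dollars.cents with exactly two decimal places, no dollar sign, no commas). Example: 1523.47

After 1 (year_end (apply 8% annual interest)): balance=$0.00 total_interest=$0.00
After 2 (month_end (apply 1% monthly interest)): balance=$0.00 total_interest=$0.00
After 3 (deposit($200)): balance=$200.00 total_interest=$0.00
After 4 (deposit($100)): balance=$300.00 total_interest=$0.00
After 5 (year_end (apply 8% annual interest)): balance=$324.00 total_interest=$24.00
After 6 (deposit($100)): balance=$424.00 total_interest=$24.00
After 7 (deposit($200)): balance=$624.00 total_interest=$24.00
After 8 (year_end (apply 8% annual interest)): balance=$673.92 total_interest=$73.92
After 9 (withdraw($300)): balance=$373.92 total_interest=$73.92
After 10 (deposit($500)): balance=$873.92 total_interest=$73.92
After 11 (month_end (apply 1% monthly interest)): balance=$882.65 total_interest=$82.65
After 12 (deposit($500)): balance=$1382.65 total_interest=$82.65

Answer: 1382.65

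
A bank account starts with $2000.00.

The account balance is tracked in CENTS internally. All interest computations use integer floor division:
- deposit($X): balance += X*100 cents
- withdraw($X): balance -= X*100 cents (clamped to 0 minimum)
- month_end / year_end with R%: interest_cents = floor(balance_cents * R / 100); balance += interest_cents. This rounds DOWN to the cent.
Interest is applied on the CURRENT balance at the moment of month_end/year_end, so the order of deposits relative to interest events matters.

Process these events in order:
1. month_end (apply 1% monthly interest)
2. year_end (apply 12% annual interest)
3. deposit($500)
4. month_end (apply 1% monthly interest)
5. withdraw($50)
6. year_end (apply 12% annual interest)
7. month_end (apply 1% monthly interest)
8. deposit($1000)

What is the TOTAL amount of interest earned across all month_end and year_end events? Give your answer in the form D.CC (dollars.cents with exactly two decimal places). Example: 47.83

After 1 (month_end (apply 1% monthly interest)): balance=$2020.00 total_interest=$20.00
After 2 (year_end (apply 12% annual interest)): balance=$2262.40 total_interest=$262.40
After 3 (deposit($500)): balance=$2762.40 total_interest=$262.40
After 4 (month_end (apply 1% monthly interest)): balance=$2790.02 total_interest=$290.02
After 5 (withdraw($50)): balance=$2740.02 total_interest=$290.02
After 6 (year_end (apply 12% annual interest)): balance=$3068.82 total_interest=$618.82
After 7 (month_end (apply 1% monthly interest)): balance=$3099.50 total_interest=$649.50
After 8 (deposit($1000)): balance=$4099.50 total_interest=$649.50

Answer: 649.50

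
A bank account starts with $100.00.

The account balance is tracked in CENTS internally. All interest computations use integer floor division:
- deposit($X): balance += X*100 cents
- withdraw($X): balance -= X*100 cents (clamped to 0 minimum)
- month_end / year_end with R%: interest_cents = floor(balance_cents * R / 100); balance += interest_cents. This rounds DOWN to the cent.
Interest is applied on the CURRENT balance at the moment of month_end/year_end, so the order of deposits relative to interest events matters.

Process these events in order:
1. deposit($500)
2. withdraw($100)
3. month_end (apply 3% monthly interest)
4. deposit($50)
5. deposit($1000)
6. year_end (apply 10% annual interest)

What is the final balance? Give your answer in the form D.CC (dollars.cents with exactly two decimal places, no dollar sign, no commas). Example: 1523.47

After 1 (deposit($500)): balance=$600.00 total_interest=$0.00
After 2 (withdraw($100)): balance=$500.00 total_interest=$0.00
After 3 (month_end (apply 3% monthly interest)): balance=$515.00 total_interest=$15.00
After 4 (deposit($50)): balance=$565.00 total_interest=$15.00
After 5 (deposit($1000)): balance=$1565.00 total_interest=$15.00
After 6 (year_end (apply 10% annual interest)): balance=$1721.50 total_interest=$171.50

Answer: 1721.50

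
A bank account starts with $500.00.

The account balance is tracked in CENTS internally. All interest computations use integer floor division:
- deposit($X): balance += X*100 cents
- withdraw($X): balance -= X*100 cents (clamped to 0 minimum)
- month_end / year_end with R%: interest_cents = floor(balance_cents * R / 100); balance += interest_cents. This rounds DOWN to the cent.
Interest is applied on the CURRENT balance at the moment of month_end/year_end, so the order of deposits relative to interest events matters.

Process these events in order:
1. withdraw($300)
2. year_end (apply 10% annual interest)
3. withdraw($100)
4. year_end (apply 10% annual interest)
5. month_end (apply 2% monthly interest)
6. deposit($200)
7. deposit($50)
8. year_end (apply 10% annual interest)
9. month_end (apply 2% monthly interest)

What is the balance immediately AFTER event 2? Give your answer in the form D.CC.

Answer: 220.00

Derivation:
After 1 (withdraw($300)): balance=$200.00 total_interest=$0.00
After 2 (year_end (apply 10% annual interest)): balance=$220.00 total_interest=$20.00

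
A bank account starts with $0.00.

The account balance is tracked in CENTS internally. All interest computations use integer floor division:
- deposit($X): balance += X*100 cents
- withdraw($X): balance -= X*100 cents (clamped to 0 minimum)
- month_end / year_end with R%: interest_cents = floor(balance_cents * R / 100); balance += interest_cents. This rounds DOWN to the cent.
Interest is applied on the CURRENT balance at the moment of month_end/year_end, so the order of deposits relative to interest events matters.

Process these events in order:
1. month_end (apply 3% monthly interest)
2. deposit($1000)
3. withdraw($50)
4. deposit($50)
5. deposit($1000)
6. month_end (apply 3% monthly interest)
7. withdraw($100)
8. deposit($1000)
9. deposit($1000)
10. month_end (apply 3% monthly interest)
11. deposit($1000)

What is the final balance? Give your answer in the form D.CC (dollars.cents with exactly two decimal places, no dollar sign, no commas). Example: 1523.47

After 1 (month_end (apply 3% monthly interest)): balance=$0.00 total_interest=$0.00
After 2 (deposit($1000)): balance=$1000.00 total_interest=$0.00
After 3 (withdraw($50)): balance=$950.00 total_interest=$0.00
After 4 (deposit($50)): balance=$1000.00 total_interest=$0.00
After 5 (deposit($1000)): balance=$2000.00 total_interest=$0.00
After 6 (month_end (apply 3% monthly interest)): balance=$2060.00 total_interest=$60.00
After 7 (withdraw($100)): balance=$1960.00 total_interest=$60.00
After 8 (deposit($1000)): balance=$2960.00 total_interest=$60.00
After 9 (deposit($1000)): balance=$3960.00 total_interest=$60.00
After 10 (month_end (apply 3% monthly interest)): balance=$4078.80 total_interest=$178.80
After 11 (deposit($1000)): balance=$5078.80 total_interest=$178.80

Answer: 5078.80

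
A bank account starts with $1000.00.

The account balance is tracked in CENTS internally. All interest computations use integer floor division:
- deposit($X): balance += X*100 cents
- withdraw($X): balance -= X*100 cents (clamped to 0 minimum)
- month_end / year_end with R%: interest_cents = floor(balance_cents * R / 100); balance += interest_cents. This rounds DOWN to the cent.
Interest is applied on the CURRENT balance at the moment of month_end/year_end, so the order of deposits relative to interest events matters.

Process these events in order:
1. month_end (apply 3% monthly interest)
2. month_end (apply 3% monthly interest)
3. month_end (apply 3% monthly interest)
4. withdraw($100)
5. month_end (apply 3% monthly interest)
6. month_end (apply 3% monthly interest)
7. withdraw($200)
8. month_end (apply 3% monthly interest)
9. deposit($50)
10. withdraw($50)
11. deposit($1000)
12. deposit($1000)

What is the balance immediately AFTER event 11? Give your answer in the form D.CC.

After 1 (month_end (apply 3% monthly interest)): balance=$1030.00 total_interest=$30.00
After 2 (month_end (apply 3% monthly interest)): balance=$1060.90 total_interest=$60.90
After 3 (month_end (apply 3% monthly interest)): balance=$1092.72 total_interest=$92.72
After 4 (withdraw($100)): balance=$992.72 total_interest=$92.72
After 5 (month_end (apply 3% monthly interest)): balance=$1022.50 total_interest=$122.50
After 6 (month_end (apply 3% monthly interest)): balance=$1053.17 total_interest=$153.17
After 7 (withdraw($200)): balance=$853.17 total_interest=$153.17
After 8 (month_end (apply 3% monthly interest)): balance=$878.76 total_interest=$178.76
After 9 (deposit($50)): balance=$928.76 total_interest=$178.76
After 10 (withdraw($50)): balance=$878.76 total_interest=$178.76
After 11 (deposit($1000)): balance=$1878.76 total_interest=$178.76

Answer: 1878.76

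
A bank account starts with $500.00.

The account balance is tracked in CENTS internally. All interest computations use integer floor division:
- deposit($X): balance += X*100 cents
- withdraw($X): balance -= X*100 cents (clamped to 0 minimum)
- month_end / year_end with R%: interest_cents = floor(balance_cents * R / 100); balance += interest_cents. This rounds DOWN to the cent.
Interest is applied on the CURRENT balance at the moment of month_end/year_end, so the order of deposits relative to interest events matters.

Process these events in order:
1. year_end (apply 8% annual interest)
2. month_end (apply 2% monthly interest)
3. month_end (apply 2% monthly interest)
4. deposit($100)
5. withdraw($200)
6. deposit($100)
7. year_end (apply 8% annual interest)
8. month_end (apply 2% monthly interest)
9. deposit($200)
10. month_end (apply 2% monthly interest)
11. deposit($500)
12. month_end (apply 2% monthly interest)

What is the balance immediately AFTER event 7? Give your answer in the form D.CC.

Answer: 606.75

Derivation:
After 1 (year_end (apply 8% annual interest)): balance=$540.00 total_interest=$40.00
After 2 (month_end (apply 2% monthly interest)): balance=$550.80 total_interest=$50.80
After 3 (month_end (apply 2% monthly interest)): balance=$561.81 total_interest=$61.81
After 4 (deposit($100)): balance=$661.81 total_interest=$61.81
After 5 (withdraw($200)): balance=$461.81 total_interest=$61.81
After 6 (deposit($100)): balance=$561.81 total_interest=$61.81
After 7 (year_end (apply 8% annual interest)): balance=$606.75 total_interest=$106.75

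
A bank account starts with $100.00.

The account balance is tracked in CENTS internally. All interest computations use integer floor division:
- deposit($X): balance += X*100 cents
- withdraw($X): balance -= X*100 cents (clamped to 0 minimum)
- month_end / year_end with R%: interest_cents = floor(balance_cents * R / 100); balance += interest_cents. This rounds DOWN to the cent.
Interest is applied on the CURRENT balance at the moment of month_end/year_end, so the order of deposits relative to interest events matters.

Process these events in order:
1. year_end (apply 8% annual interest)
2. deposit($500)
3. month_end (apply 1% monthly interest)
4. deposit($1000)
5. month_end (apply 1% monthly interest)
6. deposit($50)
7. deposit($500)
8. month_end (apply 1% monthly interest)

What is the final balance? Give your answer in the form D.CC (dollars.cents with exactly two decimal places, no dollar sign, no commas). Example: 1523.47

After 1 (year_end (apply 8% annual interest)): balance=$108.00 total_interest=$8.00
After 2 (deposit($500)): balance=$608.00 total_interest=$8.00
After 3 (month_end (apply 1% monthly interest)): balance=$614.08 total_interest=$14.08
After 4 (deposit($1000)): balance=$1614.08 total_interest=$14.08
After 5 (month_end (apply 1% monthly interest)): balance=$1630.22 total_interest=$30.22
After 6 (deposit($50)): balance=$1680.22 total_interest=$30.22
After 7 (deposit($500)): balance=$2180.22 total_interest=$30.22
After 8 (month_end (apply 1% monthly interest)): balance=$2202.02 total_interest=$52.02

Answer: 2202.02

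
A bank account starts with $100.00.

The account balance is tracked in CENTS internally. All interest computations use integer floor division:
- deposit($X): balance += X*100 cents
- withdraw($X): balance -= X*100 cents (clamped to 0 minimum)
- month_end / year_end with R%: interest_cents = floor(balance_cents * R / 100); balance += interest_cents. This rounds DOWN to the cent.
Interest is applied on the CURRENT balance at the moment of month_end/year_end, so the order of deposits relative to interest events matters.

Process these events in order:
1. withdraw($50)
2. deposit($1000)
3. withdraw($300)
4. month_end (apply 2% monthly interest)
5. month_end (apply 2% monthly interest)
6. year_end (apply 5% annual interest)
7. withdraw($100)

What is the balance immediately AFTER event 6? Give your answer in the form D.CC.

After 1 (withdraw($50)): balance=$50.00 total_interest=$0.00
After 2 (deposit($1000)): balance=$1050.00 total_interest=$0.00
After 3 (withdraw($300)): balance=$750.00 total_interest=$0.00
After 4 (month_end (apply 2% monthly interest)): balance=$765.00 total_interest=$15.00
After 5 (month_end (apply 2% monthly interest)): balance=$780.30 total_interest=$30.30
After 6 (year_end (apply 5% annual interest)): balance=$819.31 total_interest=$69.31

Answer: 819.31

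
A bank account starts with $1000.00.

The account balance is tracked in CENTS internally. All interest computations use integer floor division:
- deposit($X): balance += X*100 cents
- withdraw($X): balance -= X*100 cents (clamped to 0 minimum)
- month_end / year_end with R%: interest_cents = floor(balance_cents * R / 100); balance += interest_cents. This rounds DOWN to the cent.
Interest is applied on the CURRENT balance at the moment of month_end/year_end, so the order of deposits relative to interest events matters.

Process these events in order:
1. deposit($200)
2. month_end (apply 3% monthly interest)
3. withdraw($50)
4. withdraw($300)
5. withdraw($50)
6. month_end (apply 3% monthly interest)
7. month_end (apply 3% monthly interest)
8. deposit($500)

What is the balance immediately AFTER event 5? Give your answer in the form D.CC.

Answer: 836.00

Derivation:
After 1 (deposit($200)): balance=$1200.00 total_interest=$0.00
After 2 (month_end (apply 3% monthly interest)): balance=$1236.00 total_interest=$36.00
After 3 (withdraw($50)): balance=$1186.00 total_interest=$36.00
After 4 (withdraw($300)): balance=$886.00 total_interest=$36.00
After 5 (withdraw($50)): balance=$836.00 total_interest=$36.00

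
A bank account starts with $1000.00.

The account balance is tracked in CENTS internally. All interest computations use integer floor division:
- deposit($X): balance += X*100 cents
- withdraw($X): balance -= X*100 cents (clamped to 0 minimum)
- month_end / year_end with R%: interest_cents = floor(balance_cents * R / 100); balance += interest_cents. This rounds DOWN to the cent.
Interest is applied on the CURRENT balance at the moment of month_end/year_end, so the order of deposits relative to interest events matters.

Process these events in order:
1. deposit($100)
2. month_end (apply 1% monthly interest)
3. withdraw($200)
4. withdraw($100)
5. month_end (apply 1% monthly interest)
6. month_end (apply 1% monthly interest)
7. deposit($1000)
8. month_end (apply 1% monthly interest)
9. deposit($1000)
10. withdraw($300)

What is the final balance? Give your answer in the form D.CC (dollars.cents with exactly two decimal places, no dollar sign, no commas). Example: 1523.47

Answer: 2545.57

Derivation:
After 1 (deposit($100)): balance=$1100.00 total_interest=$0.00
After 2 (month_end (apply 1% monthly interest)): balance=$1111.00 total_interest=$11.00
After 3 (withdraw($200)): balance=$911.00 total_interest=$11.00
After 4 (withdraw($100)): balance=$811.00 total_interest=$11.00
After 5 (month_end (apply 1% monthly interest)): balance=$819.11 total_interest=$19.11
After 6 (month_end (apply 1% monthly interest)): balance=$827.30 total_interest=$27.30
After 7 (deposit($1000)): balance=$1827.30 total_interest=$27.30
After 8 (month_end (apply 1% monthly interest)): balance=$1845.57 total_interest=$45.57
After 9 (deposit($1000)): balance=$2845.57 total_interest=$45.57
After 10 (withdraw($300)): balance=$2545.57 total_interest=$45.57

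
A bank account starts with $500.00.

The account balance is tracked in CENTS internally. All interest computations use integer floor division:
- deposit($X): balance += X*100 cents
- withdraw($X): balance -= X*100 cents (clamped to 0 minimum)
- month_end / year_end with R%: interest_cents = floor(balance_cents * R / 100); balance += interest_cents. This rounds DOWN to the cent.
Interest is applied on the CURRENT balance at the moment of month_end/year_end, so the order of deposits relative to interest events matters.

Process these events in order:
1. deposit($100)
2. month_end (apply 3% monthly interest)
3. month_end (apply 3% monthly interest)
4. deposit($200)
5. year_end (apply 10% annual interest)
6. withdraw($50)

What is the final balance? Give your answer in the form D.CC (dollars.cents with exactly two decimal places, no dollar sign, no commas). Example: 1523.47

Answer: 870.19

Derivation:
After 1 (deposit($100)): balance=$600.00 total_interest=$0.00
After 2 (month_end (apply 3% monthly interest)): balance=$618.00 total_interest=$18.00
After 3 (month_end (apply 3% monthly interest)): balance=$636.54 total_interest=$36.54
After 4 (deposit($200)): balance=$836.54 total_interest=$36.54
After 5 (year_end (apply 10% annual interest)): balance=$920.19 total_interest=$120.19
After 6 (withdraw($50)): balance=$870.19 total_interest=$120.19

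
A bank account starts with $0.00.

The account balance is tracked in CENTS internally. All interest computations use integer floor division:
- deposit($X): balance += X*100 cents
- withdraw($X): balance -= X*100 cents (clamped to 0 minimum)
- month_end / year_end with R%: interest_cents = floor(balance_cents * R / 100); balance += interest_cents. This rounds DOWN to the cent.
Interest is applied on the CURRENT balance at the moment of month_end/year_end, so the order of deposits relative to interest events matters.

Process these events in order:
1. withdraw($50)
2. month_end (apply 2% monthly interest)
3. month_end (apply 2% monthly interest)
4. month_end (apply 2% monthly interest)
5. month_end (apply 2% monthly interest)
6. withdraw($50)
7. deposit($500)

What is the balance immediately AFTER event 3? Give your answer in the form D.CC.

Answer: 0.00

Derivation:
After 1 (withdraw($50)): balance=$0.00 total_interest=$0.00
After 2 (month_end (apply 2% monthly interest)): balance=$0.00 total_interest=$0.00
After 3 (month_end (apply 2% monthly interest)): balance=$0.00 total_interest=$0.00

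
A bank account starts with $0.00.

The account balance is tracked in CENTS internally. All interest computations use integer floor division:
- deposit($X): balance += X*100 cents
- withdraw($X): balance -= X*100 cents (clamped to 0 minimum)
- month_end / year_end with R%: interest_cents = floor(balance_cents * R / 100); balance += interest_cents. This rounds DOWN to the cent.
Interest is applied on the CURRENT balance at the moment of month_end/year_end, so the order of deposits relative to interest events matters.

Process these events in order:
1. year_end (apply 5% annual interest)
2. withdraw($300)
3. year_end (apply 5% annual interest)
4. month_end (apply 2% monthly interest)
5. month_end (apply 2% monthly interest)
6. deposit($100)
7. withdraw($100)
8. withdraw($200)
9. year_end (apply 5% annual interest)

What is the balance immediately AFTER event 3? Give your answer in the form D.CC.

Answer: 0.00

Derivation:
After 1 (year_end (apply 5% annual interest)): balance=$0.00 total_interest=$0.00
After 2 (withdraw($300)): balance=$0.00 total_interest=$0.00
After 3 (year_end (apply 5% annual interest)): balance=$0.00 total_interest=$0.00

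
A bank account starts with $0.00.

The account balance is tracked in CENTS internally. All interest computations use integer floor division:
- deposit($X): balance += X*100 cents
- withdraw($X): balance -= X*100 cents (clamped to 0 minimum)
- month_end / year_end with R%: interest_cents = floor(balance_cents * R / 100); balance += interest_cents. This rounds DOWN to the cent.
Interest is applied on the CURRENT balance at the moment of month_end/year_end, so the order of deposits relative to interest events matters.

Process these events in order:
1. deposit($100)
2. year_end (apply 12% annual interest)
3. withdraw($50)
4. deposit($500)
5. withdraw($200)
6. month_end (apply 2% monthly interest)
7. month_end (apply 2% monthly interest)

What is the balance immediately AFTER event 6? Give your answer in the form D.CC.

Answer: 369.24

Derivation:
After 1 (deposit($100)): balance=$100.00 total_interest=$0.00
After 2 (year_end (apply 12% annual interest)): balance=$112.00 total_interest=$12.00
After 3 (withdraw($50)): balance=$62.00 total_interest=$12.00
After 4 (deposit($500)): balance=$562.00 total_interest=$12.00
After 5 (withdraw($200)): balance=$362.00 total_interest=$12.00
After 6 (month_end (apply 2% monthly interest)): balance=$369.24 total_interest=$19.24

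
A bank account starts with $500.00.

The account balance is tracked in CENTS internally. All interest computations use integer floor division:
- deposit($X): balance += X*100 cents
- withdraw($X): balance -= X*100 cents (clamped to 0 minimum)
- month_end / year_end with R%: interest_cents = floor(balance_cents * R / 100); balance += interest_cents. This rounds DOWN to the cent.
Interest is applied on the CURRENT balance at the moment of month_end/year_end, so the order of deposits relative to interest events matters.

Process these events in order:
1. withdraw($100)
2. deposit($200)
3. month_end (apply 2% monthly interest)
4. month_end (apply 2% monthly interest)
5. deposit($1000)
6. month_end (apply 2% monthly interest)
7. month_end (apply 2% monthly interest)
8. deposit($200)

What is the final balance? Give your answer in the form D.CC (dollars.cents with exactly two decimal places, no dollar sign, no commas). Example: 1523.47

Answer: 1889.85

Derivation:
After 1 (withdraw($100)): balance=$400.00 total_interest=$0.00
After 2 (deposit($200)): balance=$600.00 total_interest=$0.00
After 3 (month_end (apply 2% monthly interest)): balance=$612.00 total_interest=$12.00
After 4 (month_end (apply 2% monthly interest)): balance=$624.24 total_interest=$24.24
After 5 (deposit($1000)): balance=$1624.24 total_interest=$24.24
After 6 (month_end (apply 2% monthly interest)): balance=$1656.72 total_interest=$56.72
After 7 (month_end (apply 2% monthly interest)): balance=$1689.85 total_interest=$89.85
After 8 (deposit($200)): balance=$1889.85 total_interest=$89.85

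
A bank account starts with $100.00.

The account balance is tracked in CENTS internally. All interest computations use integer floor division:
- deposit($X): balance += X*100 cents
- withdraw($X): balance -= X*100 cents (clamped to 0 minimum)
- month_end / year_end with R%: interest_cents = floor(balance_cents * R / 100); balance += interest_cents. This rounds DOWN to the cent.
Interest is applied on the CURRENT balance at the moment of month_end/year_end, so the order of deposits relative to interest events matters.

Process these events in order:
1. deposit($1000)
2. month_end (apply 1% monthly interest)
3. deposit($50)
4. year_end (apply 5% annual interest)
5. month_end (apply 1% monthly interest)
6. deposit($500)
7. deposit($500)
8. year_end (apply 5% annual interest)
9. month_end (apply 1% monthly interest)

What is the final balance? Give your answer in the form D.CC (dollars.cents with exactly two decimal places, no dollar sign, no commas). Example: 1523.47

Answer: 2366.22

Derivation:
After 1 (deposit($1000)): balance=$1100.00 total_interest=$0.00
After 2 (month_end (apply 1% monthly interest)): balance=$1111.00 total_interest=$11.00
After 3 (deposit($50)): balance=$1161.00 total_interest=$11.00
After 4 (year_end (apply 5% annual interest)): balance=$1219.05 total_interest=$69.05
After 5 (month_end (apply 1% monthly interest)): balance=$1231.24 total_interest=$81.24
After 6 (deposit($500)): balance=$1731.24 total_interest=$81.24
After 7 (deposit($500)): balance=$2231.24 total_interest=$81.24
After 8 (year_end (apply 5% annual interest)): balance=$2342.80 total_interest=$192.80
After 9 (month_end (apply 1% monthly interest)): balance=$2366.22 total_interest=$216.22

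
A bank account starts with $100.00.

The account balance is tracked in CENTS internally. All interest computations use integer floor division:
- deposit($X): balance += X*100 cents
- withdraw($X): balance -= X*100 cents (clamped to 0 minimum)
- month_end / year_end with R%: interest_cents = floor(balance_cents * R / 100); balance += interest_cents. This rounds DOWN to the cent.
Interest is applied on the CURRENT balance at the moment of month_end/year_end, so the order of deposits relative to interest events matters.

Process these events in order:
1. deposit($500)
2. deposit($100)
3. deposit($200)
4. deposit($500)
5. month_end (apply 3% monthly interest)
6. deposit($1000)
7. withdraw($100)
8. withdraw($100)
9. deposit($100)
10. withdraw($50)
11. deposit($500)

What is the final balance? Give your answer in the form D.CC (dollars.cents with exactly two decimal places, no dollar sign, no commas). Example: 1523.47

After 1 (deposit($500)): balance=$600.00 total_interest=$0.00
After 2 (deposit($100)): balance=$700.00 total_interest=$0.00
After 3 (deposit($200)): balance=$900.00 total_interest=$0.00
After 4 (deposit($500)): balance=$1400.00 total_interest=$0.00
After 5 (month_end (apply 3% monthly interest)): balance=$1442.00 total_interest=$42.00
After 6 (deposit($1000)): balance=$2442.00 total_interest=$42.00
After 7 (withdraw($100)): balance=$2342.00 total_interest=$42.00
After 8 (withdraw($100)): balance=$2242.00 total_interest=$42.00
After 9 (deposit($100)): balance=$2342.00 total_interest=$42.00
After 10 (withdraw($50)): balance=$2292.00 total_interest=$42.00
After 11 (deposit($500)): balance=$2792.00 total_interest=$42.00

Answer: 2792.00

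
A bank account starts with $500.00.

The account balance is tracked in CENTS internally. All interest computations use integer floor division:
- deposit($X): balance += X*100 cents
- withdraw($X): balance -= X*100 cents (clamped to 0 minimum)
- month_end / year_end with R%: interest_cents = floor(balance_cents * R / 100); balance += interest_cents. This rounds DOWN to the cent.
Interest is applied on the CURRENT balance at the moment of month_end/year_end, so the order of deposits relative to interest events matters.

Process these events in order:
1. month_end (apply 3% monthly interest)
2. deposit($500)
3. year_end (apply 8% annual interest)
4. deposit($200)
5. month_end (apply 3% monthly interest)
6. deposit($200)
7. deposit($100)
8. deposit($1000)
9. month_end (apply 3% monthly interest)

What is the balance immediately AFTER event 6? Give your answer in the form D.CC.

After 1 (month_end (apply 3% monthly interest)): balance=$515.00 total_interest=$15.00
After 2 (deposit($500)): balance=$1015.00 total_interest=$15.00
After 3 (year_end (apply 8% annual interest)): balance=$1096.20 total_interest=$96.20
After 4 (deposit($200)): balance=$1296.20 total_interest=$96.20
After 5 (month_end (apply 3% monthly interest)): balance=$1335.08 total_interest=$135.08
After 6 (deposit($200)): balance=$1535.08 total_interest=$135.08

Answer: 1535.08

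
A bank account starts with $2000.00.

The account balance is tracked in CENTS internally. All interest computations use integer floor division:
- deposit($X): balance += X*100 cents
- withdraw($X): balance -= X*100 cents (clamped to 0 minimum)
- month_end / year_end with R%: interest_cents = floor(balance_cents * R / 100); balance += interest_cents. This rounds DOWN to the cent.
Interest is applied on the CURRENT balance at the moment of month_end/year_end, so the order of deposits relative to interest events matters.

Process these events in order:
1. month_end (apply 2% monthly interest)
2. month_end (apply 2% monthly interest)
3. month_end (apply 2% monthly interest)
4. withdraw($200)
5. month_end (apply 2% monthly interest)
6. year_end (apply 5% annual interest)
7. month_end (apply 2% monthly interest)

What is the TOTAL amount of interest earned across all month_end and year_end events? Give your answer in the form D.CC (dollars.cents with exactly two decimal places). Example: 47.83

Answer: 300.06

Derivation:
After 1 (month_end (apply 2% monthly interest)): balance=$2040.00 total_interest=$40.00
After 2 (month_end (apply 2% monthly interest)): balance=$2080.80 total_interest=$80.80
After 3 (month_end (apply 2% monthly interest)): balance=$2122.41 total_interest=$122.41
After 4 (withdraw($200)): balance=$1922.41 total_interest=$122.41
After 5 (month_end (apply 2% monthly interest)): balance=$1960.85 total_interest=$160.85
After 6 (year_end (apply 5% annual interest)): balance=$2058.89 total_interest=$258.89
After 7 (month_end (apply 2% monthly interest)): balance=$2100.06 total_interest=$300.06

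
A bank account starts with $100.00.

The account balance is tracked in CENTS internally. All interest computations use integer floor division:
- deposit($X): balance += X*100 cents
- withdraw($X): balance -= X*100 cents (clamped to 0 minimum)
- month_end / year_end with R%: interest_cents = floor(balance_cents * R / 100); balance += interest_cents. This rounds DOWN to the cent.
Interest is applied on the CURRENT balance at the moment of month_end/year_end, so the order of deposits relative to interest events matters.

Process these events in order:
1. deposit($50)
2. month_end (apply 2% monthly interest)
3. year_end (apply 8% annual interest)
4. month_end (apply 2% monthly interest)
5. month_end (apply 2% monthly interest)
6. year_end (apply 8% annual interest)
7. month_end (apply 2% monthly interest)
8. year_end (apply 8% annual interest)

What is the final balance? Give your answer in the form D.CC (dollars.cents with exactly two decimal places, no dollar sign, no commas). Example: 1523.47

After 1 (deposit($50)): balance=$150.00 total_interest=$0.00
After 2 (month_end (apply 2% monthly interest)): balance=$153.00 total_interest=$3.00
After 3 (year_end (apply 8% annual interest)): balance=$165.24 total_interest=$15.24
After 4 (month_end (apply 2% monthly interest)): balance=$168.54 total_interest=$18.54
After 5 (month_end (apply 2% monthly interest)): balance=$171.91 total_interest=$21.91
After 6 (year_end (apply 8% annual interest)): balance=$185.66 total_interest=$35.66
After 7 (month_end (apply 2% monthly interest)): balance=$189.37 total_interest=$39.37
After 8 (year_end (apply 8% annual interest)): balance=$204.51 total_interest=$54.51

Answer: 204.51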